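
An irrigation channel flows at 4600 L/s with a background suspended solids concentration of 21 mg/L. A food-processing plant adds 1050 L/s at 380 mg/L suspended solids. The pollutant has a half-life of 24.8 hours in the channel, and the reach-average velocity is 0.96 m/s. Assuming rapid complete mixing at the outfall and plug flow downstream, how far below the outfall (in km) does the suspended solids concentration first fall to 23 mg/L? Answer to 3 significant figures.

166 km

After mixing, C = (4600·21.00 + 1050·380.0) / 5650 = 495600/5650 = 87.72 mg/L.
Half-life 24.8 h → k = ln 2 / 24.8 = 0.02795 h⁻¹ = 0.6708 d⁻¹.
Set 87.72·exp(−k·t) = 23 → t = ln(87.72/23)/k = 172400 s = 47.89 h.
Distance = v·t = 0.96·172400 = 165500 m = 165.5 km.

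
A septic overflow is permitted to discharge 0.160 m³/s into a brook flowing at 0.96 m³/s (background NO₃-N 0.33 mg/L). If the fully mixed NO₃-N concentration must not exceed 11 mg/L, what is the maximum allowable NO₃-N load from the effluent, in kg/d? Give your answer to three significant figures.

Mass balance at the limit: 0.9600·0.3300 + 0.1600·Cₑ = 1.120·11 → Cₑ = 75.02 mg/L.
Load = 0.1600 m³/s × 75.02 g/m³ × 86 400 s/d = 1037 kg/d.

1040 kg/d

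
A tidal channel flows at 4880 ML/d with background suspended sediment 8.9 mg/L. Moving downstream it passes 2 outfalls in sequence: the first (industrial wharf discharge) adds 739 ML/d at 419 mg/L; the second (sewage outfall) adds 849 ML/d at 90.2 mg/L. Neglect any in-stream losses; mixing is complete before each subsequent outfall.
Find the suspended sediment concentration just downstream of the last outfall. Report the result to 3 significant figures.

66.4 mg/L

After outfall 1: Q = 4880 + 739.0 = 5619 ML/d; C = (4880·8.900 + 739.0·419.0)/5619 = 62.84 mg/L.
After outfall 2: Q = 5619 + 849.0 = 6468 ML/d; C = (5619·62.84 + 849.0·90.20)/6468 = 66.43 mg/L.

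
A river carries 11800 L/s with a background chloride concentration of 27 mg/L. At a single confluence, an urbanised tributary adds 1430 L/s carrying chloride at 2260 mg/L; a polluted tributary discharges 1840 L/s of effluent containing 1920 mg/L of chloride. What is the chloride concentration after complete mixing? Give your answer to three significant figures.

470 mg/L

Mass balance: C = (11800·27.00 + 1430·2260 + 1840·1920) / 15070 = 7083000/15070 = 470.0 mg/L.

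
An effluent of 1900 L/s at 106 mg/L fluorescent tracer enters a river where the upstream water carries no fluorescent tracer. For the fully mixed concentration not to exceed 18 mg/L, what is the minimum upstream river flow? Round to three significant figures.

Set C_mix = 18: (Q·0 + 1900·106.0) / (Q + 1900) = 18
→ Q = 1900·(106.0 − 18)/(18 − 0) = 9289 L/s.

9290 L/s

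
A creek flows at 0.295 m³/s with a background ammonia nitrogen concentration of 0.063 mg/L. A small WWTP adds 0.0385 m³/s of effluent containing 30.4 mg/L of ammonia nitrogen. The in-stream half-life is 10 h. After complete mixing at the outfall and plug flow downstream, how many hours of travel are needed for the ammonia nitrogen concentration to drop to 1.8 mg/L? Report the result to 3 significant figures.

9.86 h

After mixing, C = (0.2950·0.06300 + 0.03850·30.40) / 0.3335 = 1.189/0.3335 = 3.565 mg/L.
Half-life 10 h → k = ln 2 / 10 = 0.06931 h⁻¹ = 1.664 d⁻¹.
3.565·exp(−k·t) = 1.8 → t = ln(3.565/1.8)/k = 35500 s = 9.860 h.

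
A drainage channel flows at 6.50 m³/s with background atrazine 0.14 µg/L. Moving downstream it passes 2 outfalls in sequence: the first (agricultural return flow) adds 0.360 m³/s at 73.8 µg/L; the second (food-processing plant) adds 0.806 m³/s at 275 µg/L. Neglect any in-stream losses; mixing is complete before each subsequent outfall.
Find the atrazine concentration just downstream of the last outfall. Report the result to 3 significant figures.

32.5 µg/L

Outfall 1: combined Q = 6.860 m³/s; C = (6.500·0.1400 + 0.3600·73.80)/6.860 = 4.006 µg/L.
Outfall 2: combined Q = 7.666 m³/s; C = (6.860·4.006 + 0.8060·275.0)/7.666 = 32.50 µg/L.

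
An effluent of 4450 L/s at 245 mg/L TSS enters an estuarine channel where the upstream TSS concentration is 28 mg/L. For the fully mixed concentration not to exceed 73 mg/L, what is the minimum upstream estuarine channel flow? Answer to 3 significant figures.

17000 L/s

Set C_mix = 73: (Q·28.00 + 4450·245.0) / (Q + 4450) = 73
→ Q = 4450·(245.0 − 73)/(73 − 28.00) = 17010 L/s.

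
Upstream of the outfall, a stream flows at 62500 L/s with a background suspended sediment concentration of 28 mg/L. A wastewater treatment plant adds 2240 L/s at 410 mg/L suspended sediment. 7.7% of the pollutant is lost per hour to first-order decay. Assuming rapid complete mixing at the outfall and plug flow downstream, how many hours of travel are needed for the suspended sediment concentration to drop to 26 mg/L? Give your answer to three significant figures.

5.75 h

After mixing, C = (62500·28.00 + 2240·410.0) / 64740 = 2668000/64740 = 41.22 mg/L.
7.7%/h lost → k = −ln(1 − 0.077) = 0.08013 h⁻¹.
41.22·exp(−k·t) = 26 → t = ln(41.22/26)/k = 20700 s = 5.750 h.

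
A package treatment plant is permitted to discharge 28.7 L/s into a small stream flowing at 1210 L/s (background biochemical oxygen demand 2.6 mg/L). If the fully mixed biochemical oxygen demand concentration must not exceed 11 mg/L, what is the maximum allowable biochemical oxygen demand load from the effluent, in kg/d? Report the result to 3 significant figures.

Mass balance at the limit: 1210·2.600 + 28.70·Cₑ = 1239·11 → Cₑ = 365.1 mg/L.
28.70 L/s = 0.02870 m³/s. Load = 0.02870 m³/s × 365.1 g/m³ × 86 400 s/d = 905.4 kg/d.

905 kg/d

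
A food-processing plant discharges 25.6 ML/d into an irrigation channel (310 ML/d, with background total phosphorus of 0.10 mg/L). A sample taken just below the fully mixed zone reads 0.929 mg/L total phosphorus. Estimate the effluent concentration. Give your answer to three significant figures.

Mass balance: 310.0·0.1000 + 25.60·Cₑ = 335.6·0.9290
→ Cₑ = (335.6·0.9290 − 310.0·0.1000) / 25.60 = 10.97 mg/L.

11.0 mg/L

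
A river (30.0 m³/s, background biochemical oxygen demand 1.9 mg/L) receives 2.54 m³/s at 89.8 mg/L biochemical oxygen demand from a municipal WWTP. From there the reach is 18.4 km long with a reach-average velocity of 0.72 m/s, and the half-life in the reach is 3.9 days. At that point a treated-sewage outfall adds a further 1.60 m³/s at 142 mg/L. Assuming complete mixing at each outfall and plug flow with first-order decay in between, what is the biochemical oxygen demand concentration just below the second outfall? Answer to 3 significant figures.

14.6 mg/L

After mixing, C = (30.00·1.900 + 2.540·89.80) / 32.54 = 285.1/32.54 = 8.761 mg/L; combined flow 32.54 m³/s.
Travel time t = 18.4·1000 / 0.72 = 25560 s = 7.099 h.
Half-life 3.9 d → k = ln 2 / 3.9 = 0.1777 d⁻¹.
Applying C = C₀e^(−kt): 8.761 × 0.9488 = 8.313 mg/L.
Second outfall: C = (32.54·8.313 + 1.600·142.0)/34.14 = 14.58 mg/L.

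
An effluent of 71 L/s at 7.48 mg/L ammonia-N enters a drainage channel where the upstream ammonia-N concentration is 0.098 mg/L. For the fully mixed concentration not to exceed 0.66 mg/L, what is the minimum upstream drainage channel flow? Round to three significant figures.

Set C_mix = 0.66: (Q·0.09800 + 71.00·7.480) / (Q + 71.00) = 0.66
→ Q = 71.00·(7.480 − 0.66)/(0.66 − 0.09800) = 861.6 L/s.

862 L/s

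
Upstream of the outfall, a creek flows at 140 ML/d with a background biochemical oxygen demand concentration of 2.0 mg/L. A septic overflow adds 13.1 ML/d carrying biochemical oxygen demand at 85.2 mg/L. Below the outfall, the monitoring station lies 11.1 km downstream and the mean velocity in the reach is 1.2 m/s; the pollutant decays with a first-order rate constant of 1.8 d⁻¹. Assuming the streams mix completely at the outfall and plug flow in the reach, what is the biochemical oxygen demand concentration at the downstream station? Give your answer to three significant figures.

7.52 mg/L

After mixing, C = (140.0·2.000 + 13.10·85.20) / 153.1 = 1396/153.1 = 9.119 mg/L.
Travel time t = 11.1·1000 / 1.2 = 9250 s = 2.569 h.
First-order decay: C = 9.119·exp(−k·t) = 9.119·0.8247 = 7.521 mg/L.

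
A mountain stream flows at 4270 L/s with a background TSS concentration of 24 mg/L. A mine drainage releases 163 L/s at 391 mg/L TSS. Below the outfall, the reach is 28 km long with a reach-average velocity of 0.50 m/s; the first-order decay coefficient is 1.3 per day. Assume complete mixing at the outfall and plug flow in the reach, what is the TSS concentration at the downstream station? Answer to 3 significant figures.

16.1 mg/L

Conservation of mass: C = (4270·24.00 + 163.0·391.0) / 4433 = 166200/4433 = 37.49 mg/L.
Travel time t = 28·1000 / 0.50 = 56000 s = 15.56 h.
Applying C = C₀e^(−kt): 37.49 × 0.4306 = 16.14 mg/L.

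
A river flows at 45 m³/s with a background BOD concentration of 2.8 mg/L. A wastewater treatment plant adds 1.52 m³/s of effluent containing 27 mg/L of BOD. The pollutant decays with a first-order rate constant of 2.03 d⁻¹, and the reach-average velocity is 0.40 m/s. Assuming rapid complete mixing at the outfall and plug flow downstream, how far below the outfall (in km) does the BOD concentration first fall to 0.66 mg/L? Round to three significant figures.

After mixing, C = (45.00·2.800 + 1.520·27.00) / 46.52 = 167.0/46.52 = 3.591 mg/L.
Set 3.591·exp(−k·t) = 0.66 → t = ln(3.591/0.66)/k = 72090 s = 20.03 h.
Distance = v·t = 0.40·72090 = 28840 m = 28.84 km.

28.8 km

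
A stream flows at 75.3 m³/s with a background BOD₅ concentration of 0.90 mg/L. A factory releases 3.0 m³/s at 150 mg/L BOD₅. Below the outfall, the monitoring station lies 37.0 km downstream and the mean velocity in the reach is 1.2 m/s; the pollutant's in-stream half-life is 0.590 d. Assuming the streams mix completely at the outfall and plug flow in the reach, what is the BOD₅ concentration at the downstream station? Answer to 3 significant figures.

4.35 mg/L

Mixed concentration C = ΣQC/ΣQ = (75.30·0.9000 + 3.000·150.0) / 78.30 = 517.8/78.30 = 6.613 mg/L.
Travel time t = 37.0·1000 / 1.2 = 30830 s = 8.565 h.
Half-life 0.590 d → k = ln 2 / 0.590 = 1.175 d⁻¹.
Applying C = C₀e^(−kt): 6.613 × 0.6575 = 4.348 mg/L.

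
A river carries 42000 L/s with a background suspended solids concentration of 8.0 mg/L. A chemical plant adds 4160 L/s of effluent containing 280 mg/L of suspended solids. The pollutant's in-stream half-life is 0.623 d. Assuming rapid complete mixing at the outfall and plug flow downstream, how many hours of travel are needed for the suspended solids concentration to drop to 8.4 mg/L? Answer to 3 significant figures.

29.2 h

After mixing, C = (42000·8.000 + 4160·280.0) / 46160 = 1501000/46160 = 32.51 mg/L.
Half-life 0.623 d → k = ln 2 / 0.623 = 1.113 d⁻¹.
32.51·exp(−k·t) = 8.4 → t = ln(32.51/8.4)/k = 105100 s = 29.19 h.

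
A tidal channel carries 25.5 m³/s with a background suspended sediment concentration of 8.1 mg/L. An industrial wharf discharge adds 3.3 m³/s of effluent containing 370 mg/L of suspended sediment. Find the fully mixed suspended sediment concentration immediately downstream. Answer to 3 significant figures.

Flow-weighted average: C = (25.50·8.100 + 3.300·370.0) / 28.80 = 1428/28.80 = 49.57 mg/L.

49.6 mg/L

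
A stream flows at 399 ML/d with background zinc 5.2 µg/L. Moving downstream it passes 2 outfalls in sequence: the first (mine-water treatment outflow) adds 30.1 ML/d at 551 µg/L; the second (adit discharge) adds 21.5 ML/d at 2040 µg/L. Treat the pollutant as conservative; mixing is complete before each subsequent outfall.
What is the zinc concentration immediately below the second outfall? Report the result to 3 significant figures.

Outfall 1: combined Q = 429.1 ML/d; C = (399.0·5.200 + 30.10·551.0)/429.1 = 43.49 µg/L.
Outfall 2: combined Q = 450.6 ML/d; C = (429.1·43.49 + 21.50·2040)/450.6 = 138.7 µg/L.

139 µg/L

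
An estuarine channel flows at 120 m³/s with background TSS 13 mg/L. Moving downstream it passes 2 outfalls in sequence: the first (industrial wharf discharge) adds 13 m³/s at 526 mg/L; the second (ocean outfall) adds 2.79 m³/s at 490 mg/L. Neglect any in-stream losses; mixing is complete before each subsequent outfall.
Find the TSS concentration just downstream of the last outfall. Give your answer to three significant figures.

71.9 mg/L

Outfall 1: combined Q = 133.0 m³/s; C = (120.0·13.00 + 13.00·526.0)/133.0 = 63.14 mg/L.
Outfall 2: combined Q = 135.8 m³/s; C = (133.0·63.14 + 2.790·490.0)/135.8 = 71.91 mg/L.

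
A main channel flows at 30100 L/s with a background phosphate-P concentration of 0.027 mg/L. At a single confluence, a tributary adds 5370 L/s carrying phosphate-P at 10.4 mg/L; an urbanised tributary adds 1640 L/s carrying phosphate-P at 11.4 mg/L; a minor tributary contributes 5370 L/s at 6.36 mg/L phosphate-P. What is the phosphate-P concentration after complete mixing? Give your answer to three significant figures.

Mixed concentration C = ΣQC/ΣQ = (30100·0.02700 + 5370·10.40 + 1640·11.40 + 5370·6.360) / 42480 = 109500/42480 = 2.578 mg/L.

2.58 mg/L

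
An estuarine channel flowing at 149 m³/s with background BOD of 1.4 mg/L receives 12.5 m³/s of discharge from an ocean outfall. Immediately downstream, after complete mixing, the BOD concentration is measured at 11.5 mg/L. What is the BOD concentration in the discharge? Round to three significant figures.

Mass balance: 149.0·1.400 + 12.50·Cₑ = 161.5·11.50
→ Cₑ = (161.5·11.50 − 149.0·1.400) / 12.50 = 131.9 mg/L.

132 mg/L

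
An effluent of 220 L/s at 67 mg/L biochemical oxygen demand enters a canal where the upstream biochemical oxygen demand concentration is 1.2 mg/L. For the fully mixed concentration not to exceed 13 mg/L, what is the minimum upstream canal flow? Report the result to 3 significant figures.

Set C_mix = 13: (Q·1.200 + 220.0·67.00) / (Q + 220.0) = 13
→ Q = 220.0·(67.00 − 13)/(13 − 1.200) = 1007 L/s.

1010 L/s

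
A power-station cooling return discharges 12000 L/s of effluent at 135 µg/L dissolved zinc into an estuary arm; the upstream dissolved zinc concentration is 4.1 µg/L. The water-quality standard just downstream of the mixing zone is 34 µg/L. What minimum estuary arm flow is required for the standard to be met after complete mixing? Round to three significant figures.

Set C_mix = 34: (Q·4.100 + 12000·135.0) / (Q + 12000) = 34
→ Q = 12000·(135.0 − 34)/(34 − 4.100) = 40540 L/s.

40500 L/s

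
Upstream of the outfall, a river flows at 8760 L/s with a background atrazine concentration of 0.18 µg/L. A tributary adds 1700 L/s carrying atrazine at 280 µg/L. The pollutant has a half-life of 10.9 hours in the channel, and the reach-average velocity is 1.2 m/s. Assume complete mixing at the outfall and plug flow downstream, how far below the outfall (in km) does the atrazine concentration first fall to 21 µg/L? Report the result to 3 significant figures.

52.8 km

Flow-weighted average: C = (8760·0.1800 + 1700·280.0) / 10460 = 477600/10460 = 45.66 µg/L.
Half-life 10.9 h → k = ln 2 / 10.9 = 0.06359 h⁻¹ = 1.526 d⁻¹.
Set 45.66·exp(−k·t) = 21 → t = ln(45.66/21)/k = 43970 s = 12.21 h.
Distance = v·t = 1.2·43970 = 52760 m = 52.76 km.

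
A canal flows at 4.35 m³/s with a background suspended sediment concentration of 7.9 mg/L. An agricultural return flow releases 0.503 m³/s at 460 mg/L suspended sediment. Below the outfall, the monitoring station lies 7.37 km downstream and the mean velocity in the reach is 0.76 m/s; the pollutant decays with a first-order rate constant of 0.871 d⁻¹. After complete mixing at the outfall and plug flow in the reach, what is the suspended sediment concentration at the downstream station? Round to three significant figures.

Conservation of mass: C = (4.350·7.900 + 0.5030·460.0) / 4.853 = 265.7/4.853 = 54.76 mg/L.
Travel time t = 7.37·1000 / 0.76 = 9697 s = 2.694 h.
Decay over the reach: 54.76·exp(−kt) = 54.76·0.9069 = 49.66 mg/L.

49.7 mg/L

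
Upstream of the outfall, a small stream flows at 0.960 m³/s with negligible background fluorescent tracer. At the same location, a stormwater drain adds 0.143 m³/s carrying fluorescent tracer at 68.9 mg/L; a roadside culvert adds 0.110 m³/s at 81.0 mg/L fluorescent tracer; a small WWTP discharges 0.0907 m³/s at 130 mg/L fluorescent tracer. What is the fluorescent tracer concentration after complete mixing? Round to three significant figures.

Mixed concentration C = ΣQC/ΣQ = (0.9600·0 + 0.1430·68.90 + 0.1100·81.00 + 0.09070·130.0) / 1.304 = 30.55/1.304 = 23.44 mg/L.

23.4 mg/L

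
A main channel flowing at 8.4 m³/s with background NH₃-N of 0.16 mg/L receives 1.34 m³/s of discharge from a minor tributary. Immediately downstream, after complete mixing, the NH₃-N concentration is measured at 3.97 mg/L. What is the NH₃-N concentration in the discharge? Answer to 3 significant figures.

Mass balance: 8.400·0.1600 + 1.340·Cₑ = 9.740·3.970
→ Cₑ = (9.740·3.970 − 8.400·0.1600) / 1.340 = 27.85 mg/L.

27.9 mg/L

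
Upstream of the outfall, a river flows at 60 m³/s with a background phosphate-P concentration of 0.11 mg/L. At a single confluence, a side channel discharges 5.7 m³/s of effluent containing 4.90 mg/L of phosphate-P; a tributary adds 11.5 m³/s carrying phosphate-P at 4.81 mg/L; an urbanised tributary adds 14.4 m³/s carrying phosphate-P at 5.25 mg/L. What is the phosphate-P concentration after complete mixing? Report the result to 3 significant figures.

Mixed concentration C = ΣQC/ΣQ = (60.00·0.1100 + 5.700·4.900 + 11.50·4.810 + 14.40·5.250) / 91.60 = 165.4/91.60 = 1.806 mg/L.

1.81 mg/L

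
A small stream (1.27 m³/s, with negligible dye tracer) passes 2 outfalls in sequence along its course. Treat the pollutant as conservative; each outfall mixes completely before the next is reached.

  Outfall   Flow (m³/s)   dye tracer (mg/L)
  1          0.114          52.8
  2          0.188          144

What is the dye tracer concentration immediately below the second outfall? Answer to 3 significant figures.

21.1 mg/L

Outfall 1: combined Q = 1.384 m³/s; C = (1.270·0 + 0.1140·52.80)/1.384 = 4.349 mg/L.
Outfall 2: combined Q = 1.572 m³/s; C = (1.384·4.349 + 0.1880·144.0)/1.572 = 21.05 mg/L.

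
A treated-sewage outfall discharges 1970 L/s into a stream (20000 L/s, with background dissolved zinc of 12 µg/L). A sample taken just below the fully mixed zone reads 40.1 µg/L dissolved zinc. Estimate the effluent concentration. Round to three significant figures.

325 µg/L

Mass balance: 20000·12.00 + 1970·Cₑ = 21970·40.10
→ Cₑ = (21970·40.10 − 20000·12.00) / 1970 = 325.4 µg/L.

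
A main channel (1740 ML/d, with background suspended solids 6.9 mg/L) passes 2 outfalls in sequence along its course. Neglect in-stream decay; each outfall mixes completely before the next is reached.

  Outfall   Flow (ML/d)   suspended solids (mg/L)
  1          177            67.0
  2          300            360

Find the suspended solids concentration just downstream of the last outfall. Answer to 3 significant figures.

59.5 mg/L

Outfall 1: combined Q = 1917 ML/d; C = (1740·6.900 + 177.0·67.00)/1917 = 12.45 mg/L.
Outfall 2: combined Q = 2217 ML/d; C = (1917·12.45 + 300.0·360.0)/2217 = 59.48 mg/L.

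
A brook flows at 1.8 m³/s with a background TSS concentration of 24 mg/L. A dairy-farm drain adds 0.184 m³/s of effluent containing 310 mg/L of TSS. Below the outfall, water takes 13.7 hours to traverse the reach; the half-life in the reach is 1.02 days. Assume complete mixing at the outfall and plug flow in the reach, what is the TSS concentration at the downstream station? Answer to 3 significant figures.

34.3 mg/L

Mixed concentration C = ΣQC/ΣQ = (1.800·24.00 + 0.1840·310.0) / 1.984 = 100.2/1.984 = 50.52 mg/L.
Half-life 1.02 d → k = ln 2 / 1.02 = 0.6796 d⁻¹.
First-order decay: C = 50.52·exp(−k·t) = 50.52·0.6785 = 34.28 mg/L.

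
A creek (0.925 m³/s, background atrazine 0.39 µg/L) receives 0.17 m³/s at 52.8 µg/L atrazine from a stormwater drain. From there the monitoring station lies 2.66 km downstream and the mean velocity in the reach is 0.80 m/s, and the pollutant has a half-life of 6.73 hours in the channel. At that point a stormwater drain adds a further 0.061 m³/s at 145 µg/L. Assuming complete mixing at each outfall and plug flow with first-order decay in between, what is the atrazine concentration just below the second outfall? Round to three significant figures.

15.0 µg/L

Mixed concentration C = ΣQC/ΣQ = (0.9250·0.3900 + 0.1700·52.80) / 1.095 = 9.337/1.095 = 8.527 µg/L; combined flow 1.095 m³/s.
Travel time t = 2.66·1000 / 0.80 = 3325 s = 0.9236 h.
Half-life 6.73 h → k = ln 2 / 6.73 = 0.1030 h⁻¹ = 2.472 d⁻¹.
Decay over the reach: 8.527·exp(−kt) = 8.527·0.9093 = 7.753 µg/L.
At the second outfall, C = (1.095·7.753 + 0.06100·145.0) / (1.095 + 0.06100) = 15.00 µg/L.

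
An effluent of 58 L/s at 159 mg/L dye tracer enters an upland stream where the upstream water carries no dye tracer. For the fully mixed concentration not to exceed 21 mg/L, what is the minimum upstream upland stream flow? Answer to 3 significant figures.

Set C_mix = 21: (Q·0 + 58.00·159.0) / (Q + 58.00) = 21
→ Q = 58.00·(159.0 − 21)/(21 − 0) = 381.1 L/s.

381 L/s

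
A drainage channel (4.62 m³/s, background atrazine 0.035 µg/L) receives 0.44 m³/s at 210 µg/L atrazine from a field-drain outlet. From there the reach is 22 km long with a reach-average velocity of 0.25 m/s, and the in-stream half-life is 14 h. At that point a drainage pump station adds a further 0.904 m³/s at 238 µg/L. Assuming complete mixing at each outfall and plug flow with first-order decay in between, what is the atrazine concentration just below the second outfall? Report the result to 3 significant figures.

40.7 µg/L

Mixed concentration C = ΣQC/ΣQ = (4.620·0.03500 + 0.4400·210.0) / 5.060 = 92.56/5.060 = 18.29 µg/L; combined flow 5.060 m³/s.
Travel time t = 22·1000 / 0.25 = 88000 s = 24.44 h.
Half-life 14 h → k = ln 2 / 14 = 0.04951 h⁻¹ = 1.188 d⁻¹.
Applying C = C₀e^(−kt): 18.29 × 0.2981 = 5.453 µg/L.
At the second outfall, C = (5.060·5.453 + 0.9040·238.0) / (5.060 + 0.9040) = 40.70 µg/L.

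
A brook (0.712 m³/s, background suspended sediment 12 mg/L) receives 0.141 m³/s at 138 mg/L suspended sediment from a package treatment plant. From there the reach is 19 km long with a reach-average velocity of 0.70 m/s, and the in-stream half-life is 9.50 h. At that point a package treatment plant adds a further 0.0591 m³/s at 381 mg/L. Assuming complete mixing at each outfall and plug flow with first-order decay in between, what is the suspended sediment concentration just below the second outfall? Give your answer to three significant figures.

42.4 mg/L

Mass balance: C = (0.7120·12.00 + 0.1410·138.0) / 0.8530 = 28.00/0.8530 = 32.83 mg/L; combined flow 0.8530 m³/s.
Travel time t = 19·1000 / 0.70 = 27140 s = 7.540 h.
Half-life 9.50 h → k = ln 2 / 9.50 = 0.07296 h⁻¹ = 1.751 d⁻¹.
Decay over the reach: 32.83·exp(−kt) = 32.83·0.5769 = 18.94 mg/L.
Second outfall: C = (0.8530·18.94 + 0.05910·381.0)/0.9121 = 42.40 mg/L.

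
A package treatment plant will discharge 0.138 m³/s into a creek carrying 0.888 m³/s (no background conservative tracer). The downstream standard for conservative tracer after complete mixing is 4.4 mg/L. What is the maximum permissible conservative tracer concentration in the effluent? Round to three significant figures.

32.7 mg/L

At the limit, (Qr·Cr + Qe·Cₑ)/(Qr + Qe) = 4.4:
Cₑ = (1.026·4.4 − 0.8880·0) / 0.1380 = 32.71 mg/L.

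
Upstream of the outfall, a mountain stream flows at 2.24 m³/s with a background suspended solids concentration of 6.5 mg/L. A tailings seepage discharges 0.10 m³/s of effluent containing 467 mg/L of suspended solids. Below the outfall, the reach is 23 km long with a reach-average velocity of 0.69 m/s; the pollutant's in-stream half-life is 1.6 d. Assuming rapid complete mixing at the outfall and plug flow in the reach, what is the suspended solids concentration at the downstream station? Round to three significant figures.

Flow-weighted average: C = (2.240·6.500 + 0.1000·467.0) / 2.340 = 61.26/2.340 = 26.18 mg/L.
Travel time t = 23·1000 / 0.69 = 33330 s = 9.259 h.
Half-life 1.6 d → k = ln 2 / 1.6 = 0.4332 d⁻¹.
First-order decay: C = 26.18·exp(−k·t) = 26.18·0.8461 = 22.15 mg/L.

22.2 mg/L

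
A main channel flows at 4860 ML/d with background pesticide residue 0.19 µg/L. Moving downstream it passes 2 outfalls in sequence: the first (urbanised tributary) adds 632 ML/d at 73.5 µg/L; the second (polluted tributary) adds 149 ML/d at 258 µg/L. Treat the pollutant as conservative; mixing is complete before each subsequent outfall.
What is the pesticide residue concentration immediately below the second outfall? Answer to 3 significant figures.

Below outfall 1: Q → 5492 ML/d, C = (4860·0.1900 + 632.0·73.50)/5492 = 8.626 µg/L.
Below outfall 2: Q → 5641 ML/d, C = (5492·8.626 + 149.0·258.0)/5641 = 15.21 µg/L.

15.2 µg/L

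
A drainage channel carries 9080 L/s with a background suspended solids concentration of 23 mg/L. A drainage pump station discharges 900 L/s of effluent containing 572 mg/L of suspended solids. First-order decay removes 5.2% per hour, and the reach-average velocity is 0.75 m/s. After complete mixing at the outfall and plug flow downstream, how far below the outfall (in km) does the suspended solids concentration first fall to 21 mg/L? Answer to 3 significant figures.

Conservation of mass: C = (9080·23.00 + 900.0·572.0) / 9980 = 723600/9980 = 72.51 mg/L.
5.2%/h lost → k = −ln(1 − 0.052) = 0.05340 h⁻¹.
Set 72.51·exp(−k·t) = 21 → t = ln(72.51/21)/k = 83540 s = 23.21 h.
Distance = v·t = 0.75·83540 = 62650 m = 62.65 km.

62.7 km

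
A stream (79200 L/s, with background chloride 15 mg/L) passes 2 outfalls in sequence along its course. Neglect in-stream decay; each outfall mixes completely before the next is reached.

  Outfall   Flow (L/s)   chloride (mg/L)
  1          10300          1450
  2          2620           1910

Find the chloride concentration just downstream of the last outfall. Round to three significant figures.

229 mg/L

After outfall 1: Q = 79200 + 10300 = 89500 L/s; C = (79200·15.00 + 10300·1450)/89500 = 180.1 mg/L.
After outfall 2: Q = 89500 + 2620 = 92120 L/s; C = (89500·180.1 + 2620·1910)/92120 = 229.3 mg/L.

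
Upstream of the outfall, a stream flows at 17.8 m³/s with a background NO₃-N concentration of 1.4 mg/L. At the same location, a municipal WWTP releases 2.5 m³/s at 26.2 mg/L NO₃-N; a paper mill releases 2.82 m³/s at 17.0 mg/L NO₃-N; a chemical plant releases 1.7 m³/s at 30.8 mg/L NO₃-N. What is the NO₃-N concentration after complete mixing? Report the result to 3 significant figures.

7.68 mg/L

Conservation of mass: C = (17.80·1.400 + 2.500·26.20 + 2.820·17.00 + 1.700·30.80) / 24.82 = 190.7/24.82 = 7.684 mg/L.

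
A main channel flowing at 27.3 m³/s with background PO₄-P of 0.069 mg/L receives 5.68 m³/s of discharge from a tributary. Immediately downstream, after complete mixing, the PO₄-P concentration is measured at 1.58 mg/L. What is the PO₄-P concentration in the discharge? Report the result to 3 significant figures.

8.84 mg/L

Mass balance: 27.30·0.06900 + 5.680·Cₑ = 32.98·1.580
→ Cₑ = (32.98·1.580 − 27.30·0.06900) / 5.680 = 8.842 mg/L.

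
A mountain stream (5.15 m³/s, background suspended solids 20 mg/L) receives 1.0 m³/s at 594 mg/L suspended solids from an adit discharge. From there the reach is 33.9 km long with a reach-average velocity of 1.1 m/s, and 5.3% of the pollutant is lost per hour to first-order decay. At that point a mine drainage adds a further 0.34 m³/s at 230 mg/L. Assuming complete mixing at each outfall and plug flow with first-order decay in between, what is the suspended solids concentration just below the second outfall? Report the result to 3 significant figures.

Mass balance: C = (5.150·20.00 + 1.000·594.0) / 6.150 = 697.0/6.150 = 113.3 mg/L; combined flow 6.150 m³/s.
Travel time t = 33.9·1000 / 1.1 = 30820 s = 8.561 h.
5.3%/h lost → k = −ln(1 − 0.053) = 0.05446 h⁻¹.
First-order decay: C = 113.3·exp(−k·t) = 113.3·0.6274 = 71.10 mg/L.
At the second outfall, C = (6.150·71.10 + 0.3400·230.0) / (6.150 + 0.3400) = 79.43 mg/L.

79.4 mg/L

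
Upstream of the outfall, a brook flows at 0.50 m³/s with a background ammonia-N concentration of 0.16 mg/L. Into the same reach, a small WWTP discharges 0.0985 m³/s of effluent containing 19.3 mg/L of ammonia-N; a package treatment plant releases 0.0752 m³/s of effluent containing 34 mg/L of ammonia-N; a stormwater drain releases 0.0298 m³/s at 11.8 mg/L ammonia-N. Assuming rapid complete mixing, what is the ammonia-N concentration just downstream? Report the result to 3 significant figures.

Mass balance: C = (0.5000·0.1600 + 0.09850·19.30 + 0.07520·34.00 + 0.02980·11.80) / 0.7035 = 4.889/0.7035 = 6.950 mg/L.

6.95 mg/L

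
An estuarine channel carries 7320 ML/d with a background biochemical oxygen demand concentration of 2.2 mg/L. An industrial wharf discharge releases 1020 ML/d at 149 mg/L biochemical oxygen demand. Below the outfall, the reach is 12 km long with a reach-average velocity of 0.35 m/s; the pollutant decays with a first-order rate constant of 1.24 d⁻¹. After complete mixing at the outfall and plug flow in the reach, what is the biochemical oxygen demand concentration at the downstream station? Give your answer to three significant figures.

Mixed concentration C = ΣQC/ΣQ = (7320·2.200 + 1020·149.0) / 8340 = 168100/8340 = 20.15 mg/L.
Travel time t = 12·1000 / 0.35 = 34290 s = 9.524 h.
Applying C = C₀e^(−kt): 20.15 × 0.6114 = 12.32 mg/L.

12.3 mg/L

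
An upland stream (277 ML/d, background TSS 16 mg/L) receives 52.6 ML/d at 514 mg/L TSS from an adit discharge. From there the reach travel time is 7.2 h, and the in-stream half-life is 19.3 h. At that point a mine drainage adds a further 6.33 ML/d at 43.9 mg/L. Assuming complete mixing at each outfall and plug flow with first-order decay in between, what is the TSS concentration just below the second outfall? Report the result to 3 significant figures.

73.2 mg/L

Conservation of mass: C = (277.0·16.00 + 52.60·514.0) / 329.6 = 31470/329.6 = 95.47 mg/L; combined flow 329.6 ML/d.
Half-life 19.3 h → k = ln 2 / 19.3 = 0.03591 h⁻¹ = 0.8619 d⁻¹.
After decay, C = 95.47 × e^(−kt) = 95.47 × 0.7721 = 73.72 mg/L.
At the second outfall, C = (329.6·73.72 + 6.330·43.90) / (329.6 + 6.330) = 73.16 mg/L.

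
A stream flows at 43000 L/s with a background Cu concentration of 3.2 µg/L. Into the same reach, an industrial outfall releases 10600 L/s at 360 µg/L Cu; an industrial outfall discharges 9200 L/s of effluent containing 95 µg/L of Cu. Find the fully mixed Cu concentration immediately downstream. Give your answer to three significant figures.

76.9 µg/L

Flow-weighted average: C = (43000·3.200 + 10600·360.0 + 9200·95.00) / 62800 = 4828000/62800 = 76.87 µg/L.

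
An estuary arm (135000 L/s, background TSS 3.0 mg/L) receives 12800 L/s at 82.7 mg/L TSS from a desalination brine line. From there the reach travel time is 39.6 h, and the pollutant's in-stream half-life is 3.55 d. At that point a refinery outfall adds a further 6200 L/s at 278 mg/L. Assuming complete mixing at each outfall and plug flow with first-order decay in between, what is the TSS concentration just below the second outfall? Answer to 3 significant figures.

18.1 mg/L

After mixing, C = (135000·3.000 + 12800·82.70) / 147800 = 1464000/147800 = 9.902 mg/L; combined flow 147800 L/s.
Half-life 3.55 d → k = ln 2 / 3.55 = 0.1953 d⁻¹.
After decay, C = 9.902 × e^(−kt) = 9.902 × 0.7246 = 7.175 mg/L.
At the second outfall, C = (147800·7.175 + 6200·278.0) / (147800 + 6200) = 18.08 mg/L.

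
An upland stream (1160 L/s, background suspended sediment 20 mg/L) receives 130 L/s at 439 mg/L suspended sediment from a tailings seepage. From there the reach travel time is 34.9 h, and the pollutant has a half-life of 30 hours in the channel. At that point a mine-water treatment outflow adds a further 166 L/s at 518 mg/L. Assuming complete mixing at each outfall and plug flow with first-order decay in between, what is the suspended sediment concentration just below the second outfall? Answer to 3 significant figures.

83.7 mg/L

Conservation of mass: C = (1160·20.00 + 130.0·439.0) / 1290 = 80270/1290 = 62.22 mg/L; combined flow 1290 L/s.
Half-life 30 h → k = ln 2 / 30 = 0.02310 h⁻¹ = 0.5545 d⁻¹.
Decay over the reach: 62.22·exp(−kt) = 62.22·0.4465 = 27.78 mg/L.
At the second outfall, C = (1290·27.78 + 166.0·518.0) / (1290 + 166.0) = 83.67 mg/L.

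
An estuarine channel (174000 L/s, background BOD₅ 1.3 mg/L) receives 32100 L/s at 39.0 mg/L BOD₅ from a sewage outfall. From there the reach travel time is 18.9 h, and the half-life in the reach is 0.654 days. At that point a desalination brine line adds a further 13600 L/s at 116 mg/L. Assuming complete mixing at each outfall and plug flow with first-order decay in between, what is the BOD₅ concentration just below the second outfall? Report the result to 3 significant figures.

Flow-weighted average: C = (174000·1.300 + 32100·39.00) / 206100 = 1478000/206100 = 7.172 mg/L; combined flow 206100 L/s.
Half-life 0.654 d → k = ln 2 / 0.654 = 1.060 d⁻¹.
After decay, C = 7.172 × e^(−kt) = 7.172 × 0.4340 = 3.113 mg/L.
At the second outfall, C = (206100·3.113 + 13600·116.0) / (206100 + 13600) = 10.10 mg/L.

10.1 mg/L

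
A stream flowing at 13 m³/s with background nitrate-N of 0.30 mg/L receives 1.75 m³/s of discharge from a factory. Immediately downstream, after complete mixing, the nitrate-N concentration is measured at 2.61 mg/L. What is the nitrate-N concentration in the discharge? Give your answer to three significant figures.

Mass balance: 13.00·0.3000 + 1.750·Cₑ = 14.75·2.610
→ Cₑ = (14.75·2.610 − 13.00·0.3000) / 1.750 = 19.77 mg/L.

19.8 mg/L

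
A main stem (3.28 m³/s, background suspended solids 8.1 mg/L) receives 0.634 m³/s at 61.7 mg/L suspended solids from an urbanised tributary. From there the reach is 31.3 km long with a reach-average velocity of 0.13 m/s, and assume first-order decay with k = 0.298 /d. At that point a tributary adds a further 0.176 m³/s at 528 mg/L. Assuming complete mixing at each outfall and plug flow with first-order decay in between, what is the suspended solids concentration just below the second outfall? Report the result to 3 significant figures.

29.7 mg/L

Mass balance: C = (3.280·8.100 + 0.6340·61.70) / 3.914 = 65.69/3.914 = 16.78 mg/L; combined flow 3.914 m³/s.
Travel time t = 31.3·1000 / 0.13 = 240800 s = 66.88 h.
Applying C = C₀e^(−kt): 16.78 × 0.4359 = 7.315 mg/L.
Second outfall: C = (3.914·7.315 + 0.1760·528.0)/4.090 = 29.72 mg/L.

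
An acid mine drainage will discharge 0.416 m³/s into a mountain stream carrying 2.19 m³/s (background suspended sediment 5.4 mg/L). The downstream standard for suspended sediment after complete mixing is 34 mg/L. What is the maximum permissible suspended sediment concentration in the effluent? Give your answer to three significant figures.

185 mg/L

At the limit, (Qr·Cr + Qe·Cₑ)/(Qr + Qe) = 34:
Cₑ = (2.606·34 − 2.190·5.400) / 0.4160 = 184.6 mg/L.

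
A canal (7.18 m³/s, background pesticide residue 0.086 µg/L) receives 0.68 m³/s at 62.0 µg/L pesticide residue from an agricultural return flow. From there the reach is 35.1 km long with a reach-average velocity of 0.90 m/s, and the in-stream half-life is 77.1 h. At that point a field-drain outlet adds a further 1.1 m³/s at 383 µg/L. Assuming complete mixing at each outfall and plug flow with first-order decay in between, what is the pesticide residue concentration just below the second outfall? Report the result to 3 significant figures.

Conservation of mass: C = (7.180·0.08600 + 0.6800·62.00) / 7.860 = 42.78/7.860 = 5.442 µg/L; combined flow 7.860 m³/s.
Travel time t = 35.1·1000 / 0.90 = 39000 s = 10.83 h.
Half-life 77.1 h → k = ln 2 / 77.1 = 0.008990 h⁻¹ = 0.2158 d⁻¹.
First-order decay: C = 5.442·exp(−k·t) = 5.442·0.9072 = 4.937 µg/L.
Second outfall: C = (7.860·4.937 + 1.100·383.0)/8.960 = 51.35 µg/L.

51.4 µg/L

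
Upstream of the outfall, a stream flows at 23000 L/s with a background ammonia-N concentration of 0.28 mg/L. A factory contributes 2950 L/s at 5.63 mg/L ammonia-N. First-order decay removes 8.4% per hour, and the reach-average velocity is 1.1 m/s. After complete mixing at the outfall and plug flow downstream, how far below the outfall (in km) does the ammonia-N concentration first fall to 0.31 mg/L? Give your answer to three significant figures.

47.5 km

After mixing, C = (23000·0.2800 + 2950·5.630) / 25950 = 23050/25950 = 0.8882 mg/L.
8.4%/h lost → k = −ln(1 − 0.084) = 0.08774 h⁻¹.
Set 0.8882·exp(−k·t) = 0.31 → t = ln(0.8882/0.31)/k = 43190 s = 12.00 h.
Distance = v·t = 1.1·43190 = 47510 m = 47.51 km.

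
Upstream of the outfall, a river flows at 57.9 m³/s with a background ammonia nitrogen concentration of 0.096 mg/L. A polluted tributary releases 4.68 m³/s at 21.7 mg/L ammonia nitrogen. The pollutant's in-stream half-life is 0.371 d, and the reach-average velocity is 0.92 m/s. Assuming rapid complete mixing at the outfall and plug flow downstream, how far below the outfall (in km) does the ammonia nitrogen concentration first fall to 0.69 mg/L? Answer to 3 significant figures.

38.7 km

After mixing, C = (57.90·0.09600 + 4.680·21.70) / 62.58 = 107.1/62.58 = 1.712 mg/L.
Half-life 0.371 d → k = ln 2 / 0.371 = 1.868 d⁻¹.
Set 1.712·exp(−k·t) = 0.69 → t = ln(1.712/0.69)/k = 42010 s = 11.67 h.
Distance = v·t = 0.92·42010 = 38650 m = 38.65 km.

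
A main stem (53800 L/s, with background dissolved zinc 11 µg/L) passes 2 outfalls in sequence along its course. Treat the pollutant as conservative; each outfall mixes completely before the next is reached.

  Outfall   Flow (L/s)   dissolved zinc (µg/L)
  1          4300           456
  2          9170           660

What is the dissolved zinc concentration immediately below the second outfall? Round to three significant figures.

128 µg/L

After outfall 1: Q = 53800 + 4300 = 58100 L/s; C = (53800·11.00 + 4300·456.0)/58100 = 43.93 µg/L.
After outfall 2: Q = 58100 + 9170 = 67270 L/s; C = (58100·43.93 + 9170·660.0)/67270 = 127.9 µg/L.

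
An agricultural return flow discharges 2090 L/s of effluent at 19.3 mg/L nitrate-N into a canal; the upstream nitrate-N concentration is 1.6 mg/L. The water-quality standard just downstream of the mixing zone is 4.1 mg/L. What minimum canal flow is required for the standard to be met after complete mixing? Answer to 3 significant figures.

Set C_mix = 4.1: (Q·1.600 + 2090·19.30) / (Q + 2090) = 4.1
→ Q = 2090·(19.30 − 4.1)/(4.1 − 1.600) = 12710 L/s.

12700 L/s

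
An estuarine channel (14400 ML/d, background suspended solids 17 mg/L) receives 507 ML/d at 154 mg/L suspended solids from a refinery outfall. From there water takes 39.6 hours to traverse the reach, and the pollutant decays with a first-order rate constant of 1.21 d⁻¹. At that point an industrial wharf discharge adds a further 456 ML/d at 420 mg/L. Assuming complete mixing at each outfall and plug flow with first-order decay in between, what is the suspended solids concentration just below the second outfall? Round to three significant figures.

15.3 mg/L

After mixing, C = (14400·17.00 + 507.0·154.0) / 14910 = 322900/14910 = 21.66 mg/L; combined flow 14910 ML/d.
Applying C = C₀e^(−kt): 21.66 × 0.1358 = 2.942 mg/L.
At the second outfall, C = (14910·2.942 + 456.0·420.0) / (14910 + 456.0) = 15.32 mg/L.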